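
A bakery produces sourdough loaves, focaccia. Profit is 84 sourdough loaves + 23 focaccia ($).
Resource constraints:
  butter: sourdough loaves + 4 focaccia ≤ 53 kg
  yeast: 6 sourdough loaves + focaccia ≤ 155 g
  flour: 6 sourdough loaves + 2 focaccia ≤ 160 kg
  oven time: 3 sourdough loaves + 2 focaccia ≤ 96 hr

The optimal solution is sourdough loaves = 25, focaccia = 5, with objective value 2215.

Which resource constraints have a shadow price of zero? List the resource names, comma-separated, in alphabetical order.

butter, oven time

butter: 45/53 (slack 8)
yeast: 155/155 (binding)
flour: 160/160 (binding)
oven time: 85/96 (slack 11)
By complementary slackness, a constraint with positive slack has shadow price 0 → butter, oven time.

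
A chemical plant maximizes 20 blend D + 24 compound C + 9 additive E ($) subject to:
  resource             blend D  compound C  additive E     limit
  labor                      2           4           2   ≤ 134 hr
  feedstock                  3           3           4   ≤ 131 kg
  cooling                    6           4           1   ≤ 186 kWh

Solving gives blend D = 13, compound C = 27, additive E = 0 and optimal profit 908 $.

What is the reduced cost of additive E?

At the optimum: labor uses 134 of 134 (binding); feedstock uses 120 of 131 (slack = 11); cooling uses 186 of 186 (binding).
By complementary slackness, y = 0 for the non-binding constraint.
The binding rows give the dual system: 2·y_labor + 6·y_cooling = 20 and 4·y_labor + 4·y_cooling = 24.
→ y_labor = 4 and y_cooling = 2.
Reduced cost of additive E: c₃ − yᵀa₃ = 9 − (4·2 + 2·1) = 9 − 10 = -1.

-1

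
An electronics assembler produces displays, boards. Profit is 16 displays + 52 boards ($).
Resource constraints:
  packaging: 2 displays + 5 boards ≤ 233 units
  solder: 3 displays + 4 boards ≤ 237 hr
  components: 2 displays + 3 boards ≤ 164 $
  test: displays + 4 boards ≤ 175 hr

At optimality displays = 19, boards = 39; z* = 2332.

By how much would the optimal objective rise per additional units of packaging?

Check each constraint at x*: packaging 233/233 (tight); solder 213/237 (slack 24); components 155/164 (slack 9); test 175/175 (tight).
By complementary slackness, y = 0 for the non-binding constraints.
The binding rows give the dual system: 2·y_packaging + 1·y_test = 16 and 5·y_packaging + 4·y_test = 52.
Solving: y_packaging = 4, y_test = 8.
Shadow price of packaging = 4.

4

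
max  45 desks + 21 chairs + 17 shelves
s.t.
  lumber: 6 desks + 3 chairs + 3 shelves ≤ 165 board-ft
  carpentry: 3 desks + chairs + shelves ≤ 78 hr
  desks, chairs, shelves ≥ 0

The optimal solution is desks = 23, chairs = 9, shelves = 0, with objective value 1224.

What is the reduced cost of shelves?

-4

At the optimum: lumber uses 165 of 165 (binding); carpentry uses 78 of 78 (binding).
From A_Bᵀ y = c: 6·y_lumber + 3·y_carpentry = 45; 3·y_lumber + 1·y_carpentry = 21.
→ y_lumber = 6 and y_carpentry = 3.
Reduced cost of shelves: c₃ − yᵀa₃ = 17 − (6·3 + 3·1) = 17 − 21 = -4.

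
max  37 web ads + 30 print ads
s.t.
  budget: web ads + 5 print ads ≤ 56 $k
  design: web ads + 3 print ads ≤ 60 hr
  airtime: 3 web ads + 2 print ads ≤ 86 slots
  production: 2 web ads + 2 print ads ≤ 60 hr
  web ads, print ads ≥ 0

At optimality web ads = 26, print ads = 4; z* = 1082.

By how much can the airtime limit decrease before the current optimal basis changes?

2.5

Binding constraints: airtime, production. The basis is B = [[3,2],[2,2]] with det 2.
Per unit decrease in airtime, x* moves by d = (-1, 1).
The basis stays optimal until budget becomes binding; allowable decrease = 2.5 slots.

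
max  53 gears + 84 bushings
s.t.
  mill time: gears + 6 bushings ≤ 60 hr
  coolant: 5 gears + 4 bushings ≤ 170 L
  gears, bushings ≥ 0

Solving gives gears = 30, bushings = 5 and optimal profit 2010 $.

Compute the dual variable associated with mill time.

8

At the optimum: mill time uses 60 of 60 (binding); coolant uses 170 of 170 (binding).
From A_Bᵀ y = c: 1·y_mill time + 5·y_coolant = 53; 6·y_mill time + 4·y_coolant = 84.
Solving: y_mill time = 8, y_coolant = 9.
Shadow price of mill time = 8.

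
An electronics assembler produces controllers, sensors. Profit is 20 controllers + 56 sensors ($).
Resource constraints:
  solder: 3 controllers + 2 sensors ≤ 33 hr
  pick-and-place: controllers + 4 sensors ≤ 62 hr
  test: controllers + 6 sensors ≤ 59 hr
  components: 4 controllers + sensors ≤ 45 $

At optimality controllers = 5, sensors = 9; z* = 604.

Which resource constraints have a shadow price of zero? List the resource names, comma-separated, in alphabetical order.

components, pick-and-place

solder: 33/33 (binding)
pick-and-place: 41/62 (slack 21)
test: 59/59 (binding)
components: 29/45 (slack 16)
By complementary slackness, a constraint with positive slack has shadow price 0 → components, pick-and-place.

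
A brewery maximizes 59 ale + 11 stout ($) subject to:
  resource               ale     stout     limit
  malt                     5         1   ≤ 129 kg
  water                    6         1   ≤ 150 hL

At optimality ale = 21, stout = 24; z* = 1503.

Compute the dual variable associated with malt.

7

Both malt and water are binding at x*.
From A_Bᵀ y = c: 5·y_malt + 6·y_water = 59; 1·y_malt + 1·y_water = 11.
Solving: y_malt = 7, y_water = 4.
Shadow price of malt = 7.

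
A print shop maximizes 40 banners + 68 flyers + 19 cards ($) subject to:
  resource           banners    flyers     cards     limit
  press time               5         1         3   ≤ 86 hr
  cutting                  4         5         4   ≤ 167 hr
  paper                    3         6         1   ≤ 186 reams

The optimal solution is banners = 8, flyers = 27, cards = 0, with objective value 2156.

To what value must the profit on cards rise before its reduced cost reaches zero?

At the optimum: press time uses 67 of 86 (slack = 19); cutting uses 167 of 167 (binding); paper uses 186 of 186 (binding).
By complementary slackness, y = 0 for the non-binding constraint.
The binding rows give the dual system: 4·y_cutting + 3·y_paper = 40 and 5·y_cutting + 6·y_paper = 68.
This yields shadow prices y_cutting = 4, y_paper = 8.
cards enters the basis when its profit ≥ yᵀa₃ = 4·4 + 8·1 = 24.

24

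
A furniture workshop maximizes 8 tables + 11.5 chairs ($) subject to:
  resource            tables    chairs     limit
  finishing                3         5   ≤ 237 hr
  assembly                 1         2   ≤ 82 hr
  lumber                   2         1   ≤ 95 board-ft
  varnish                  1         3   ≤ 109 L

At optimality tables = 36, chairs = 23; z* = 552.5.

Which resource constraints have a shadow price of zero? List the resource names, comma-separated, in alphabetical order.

finishing: 223/237 (slack 14)
assembly: 82/82 (binding)
lumber: 95/95 (binding)
varnish: 105/109 (slack 4)
By complementary slackness, a constraint with positive slack has shadow price 0 → finishing, varnish.

finishing, varnish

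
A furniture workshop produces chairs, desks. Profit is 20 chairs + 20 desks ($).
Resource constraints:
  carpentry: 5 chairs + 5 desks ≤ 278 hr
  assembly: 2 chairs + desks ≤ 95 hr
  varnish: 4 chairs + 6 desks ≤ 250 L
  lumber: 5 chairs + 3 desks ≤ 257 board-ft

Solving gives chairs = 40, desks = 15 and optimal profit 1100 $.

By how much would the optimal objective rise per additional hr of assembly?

5

Check each constraint at x*: carpentry 275/278 (slack 3); assembly 95/95 (tight); varnish 250/250 (tight); lumber 245/257 (slack 12).
Since carpentry, lumber are not tight, their duals are 0.
Dual feasibility on the basic columns requires 2·y_assembly + 4·y_varnish = 20, 1·y_assembly + 6·y_varnish = 20.
Solving: y_assembly = 5, y_varnish = 2.5.
Shadow price of assembly = 5.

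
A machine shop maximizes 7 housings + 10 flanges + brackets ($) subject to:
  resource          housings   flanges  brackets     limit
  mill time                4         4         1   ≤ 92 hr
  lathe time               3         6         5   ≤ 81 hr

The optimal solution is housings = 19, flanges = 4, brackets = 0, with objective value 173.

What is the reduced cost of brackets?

-5

Check each constraint at x*: mill time 92/92 (tight); lathe time 81/81 (tight).
Dual feasibility on the basic columns requires 4·y_mill time + 3·y_lathe time = 7, 4·y_mill time + 6·y_lathe time = 10.
This yields shadow prices y_mill time = 1, y_lathe time = 1.
Reduced cost of brackets: c₃ − yᵀa₃ = 1 − (1·1 + 1·5) = 1 − 6 = -5.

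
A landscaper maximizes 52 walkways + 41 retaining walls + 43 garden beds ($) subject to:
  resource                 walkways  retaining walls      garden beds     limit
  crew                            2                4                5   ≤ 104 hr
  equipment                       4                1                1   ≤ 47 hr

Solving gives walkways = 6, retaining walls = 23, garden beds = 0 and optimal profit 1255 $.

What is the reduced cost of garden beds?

Check each constraint at x*: crew 104/104 (tight); equipment 47/47 (tight).
Dual feasibility on the basic columns requires 2·y_crew + 4·y_equipment = 52, 4·y_crew + 1·y_equipment = 41.
Solving: y_crew = 8, y_equipment = 9.
Reduced cost of garden beds: c₃ − yᵀa₃ = 43 − (8·5 + 9·1) = 43 − 49 = -6.

-6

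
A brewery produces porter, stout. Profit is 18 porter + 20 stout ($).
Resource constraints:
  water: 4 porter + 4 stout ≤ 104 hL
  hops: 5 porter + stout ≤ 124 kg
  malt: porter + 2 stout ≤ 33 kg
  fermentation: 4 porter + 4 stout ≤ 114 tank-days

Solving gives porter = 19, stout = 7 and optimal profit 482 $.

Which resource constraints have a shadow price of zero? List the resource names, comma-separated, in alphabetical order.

fermentation, hops

water: 104/104 (binding)
hops: 102/124 (slack 22)
malt: 33/33 (binding)
fermentation: 104/114 (slack 10)
By complementary slackness, a constraint with positive slack has shadow price 0 → fermentation, hops.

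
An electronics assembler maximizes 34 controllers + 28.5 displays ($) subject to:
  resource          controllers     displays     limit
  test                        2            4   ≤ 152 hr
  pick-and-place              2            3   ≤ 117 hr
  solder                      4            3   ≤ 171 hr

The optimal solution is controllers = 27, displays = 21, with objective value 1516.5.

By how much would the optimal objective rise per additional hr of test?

0

Check each constraint at x*: test 138/152 (slack 14); pick-and-place 117/117 (tight); solder 171/171 (tight).
Slack constraints have shadow price 0 (complementary slackness).
Dual feasibility on the basic columns requires 2·y_pick-and-place + 4·y_solder = 34, 3·y_pick-and-place + 3·y_solder = 28.5.
This yields shadow prices y_pick-and-place = 2, y_solder = 7.5.
Shadow price of test = 0.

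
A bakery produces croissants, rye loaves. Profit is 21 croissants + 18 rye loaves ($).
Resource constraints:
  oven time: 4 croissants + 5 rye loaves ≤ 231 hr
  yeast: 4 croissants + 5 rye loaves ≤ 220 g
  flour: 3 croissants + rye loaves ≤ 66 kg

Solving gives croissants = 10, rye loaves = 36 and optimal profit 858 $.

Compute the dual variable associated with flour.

3

At the optimum: oven time uses 220 of 231 (slack = 11); yeast uses 220 of 220 (binding); flour uses 66 of 66 (binding).
By complementary slackness, y = 0 for the non-binding constraint.
From A_Bᵀ y = c: 4·y_yeast + 3·y_flour = 21; 5·y_yeast + 1·y_flour = 18.
Solving: y_yeast = 3, y_flour = 3.
Shadow price of flour = 3.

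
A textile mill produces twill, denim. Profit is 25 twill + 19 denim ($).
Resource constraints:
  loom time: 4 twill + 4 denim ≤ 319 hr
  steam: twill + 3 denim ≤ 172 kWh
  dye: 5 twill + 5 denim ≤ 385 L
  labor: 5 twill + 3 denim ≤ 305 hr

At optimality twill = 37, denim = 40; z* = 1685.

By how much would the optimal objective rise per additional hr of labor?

3

Binding: dye and labor. Non-binding: loom time (11 unused), steam (15 unused).
By complementary slackness, y = 0 for the non-binding constraints.
From A_Bᵀ y = c: 5·y_dye + 5·y_labor = 25; 5·y_dye + 3·y_labor = 19.
→ y_dye = 2 and y_labor = 3.
Shadow price of labor = 3.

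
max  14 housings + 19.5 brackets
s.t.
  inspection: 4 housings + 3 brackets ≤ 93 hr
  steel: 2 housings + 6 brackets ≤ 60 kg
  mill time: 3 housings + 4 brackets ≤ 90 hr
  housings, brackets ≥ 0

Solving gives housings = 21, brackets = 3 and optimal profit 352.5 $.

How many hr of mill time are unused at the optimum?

15

mill time used = 3·21 + 4·3 = 75; slack = 90 − 75 = 15.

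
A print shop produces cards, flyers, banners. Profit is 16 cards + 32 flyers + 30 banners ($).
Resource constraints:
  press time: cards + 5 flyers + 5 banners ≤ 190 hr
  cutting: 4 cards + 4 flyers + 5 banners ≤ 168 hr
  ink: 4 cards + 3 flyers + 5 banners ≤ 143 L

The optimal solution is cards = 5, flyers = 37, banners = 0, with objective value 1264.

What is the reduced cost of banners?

-5

Binding: press time and cutting. Non-binding: ink (12 unused).
Since ink is not tight, its dual is 0.
Dual feasibility on the basic columns requires 1·y_press time + 4·y_cutting = 16, 5·y_press time + 4·y_cutting = 32.
Solving: y_press time = 4, y_cutting = 3.
Reduced cost of banners: c₃ − yᵀa₃ = 30 − (4·5 + 3·5) = 30 − 35 = -5.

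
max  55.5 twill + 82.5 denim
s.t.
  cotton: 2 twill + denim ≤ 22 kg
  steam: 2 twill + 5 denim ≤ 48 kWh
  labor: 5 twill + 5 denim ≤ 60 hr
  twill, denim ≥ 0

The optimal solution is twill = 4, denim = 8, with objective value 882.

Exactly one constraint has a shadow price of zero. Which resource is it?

cotton: 16/22 (slack 6)
steam: 48/48 (binding)
labor: 60/60 (binding)
By complementary slackness, a constraint with positive slack has shadow price 0 → cotton.

cotton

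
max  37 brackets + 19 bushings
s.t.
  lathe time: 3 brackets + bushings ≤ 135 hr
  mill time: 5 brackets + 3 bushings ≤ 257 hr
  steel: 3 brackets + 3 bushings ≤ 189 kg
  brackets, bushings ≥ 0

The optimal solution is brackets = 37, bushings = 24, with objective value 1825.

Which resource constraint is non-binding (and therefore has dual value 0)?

lathe time: 135/135 (binding)
mill time: 257/257 (binding)
steel: 183/189 (slack 6)
By complementary slackness, a constraint with positive slack has shadow price 0 → steel.

steel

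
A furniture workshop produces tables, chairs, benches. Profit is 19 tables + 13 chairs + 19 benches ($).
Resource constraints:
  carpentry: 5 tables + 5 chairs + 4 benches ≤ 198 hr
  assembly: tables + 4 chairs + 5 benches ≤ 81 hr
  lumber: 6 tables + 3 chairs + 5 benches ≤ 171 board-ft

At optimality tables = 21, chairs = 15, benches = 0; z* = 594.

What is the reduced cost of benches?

Check each constraint at x*: carpentry 180/198 (slack 18); assembly 81/81 (tight); lumber 171/171 (tight).
By complementary slackness, y = 0 for the non-binding constraint.
Dual feasibility on the basic columns requires 1·y_assembly + 6·y_lumber = 19, 4·y_assembly + 3·y_lumber = 13.
This yields shadow prices y_assembly = 1, y_lumber = 3.
Reduced cost of benches: c₃ − yᵀa₃ = 19 − (1·5 + 3·5) = 19 − 20 = -1.

-1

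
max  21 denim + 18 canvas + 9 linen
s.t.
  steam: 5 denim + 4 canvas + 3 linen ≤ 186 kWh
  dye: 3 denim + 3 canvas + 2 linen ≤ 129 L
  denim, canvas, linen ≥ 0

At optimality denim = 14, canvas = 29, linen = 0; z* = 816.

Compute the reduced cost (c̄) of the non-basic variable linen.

Check each constraint at x*: steam 186/186 (tight); dye 129/129 (tight).
The binding rows give the dual system: 5·y_steam + 3·y_dye = 21 and 4·y_steam + 3·y_dye = 18.
This yields shadow prices y_steam = 3, y_dye = 2.
Reduced cost of linen: c₃ − yᵀa₃ = 9 − (3·3 + 2·2) = 9 − 13 = -4.

-4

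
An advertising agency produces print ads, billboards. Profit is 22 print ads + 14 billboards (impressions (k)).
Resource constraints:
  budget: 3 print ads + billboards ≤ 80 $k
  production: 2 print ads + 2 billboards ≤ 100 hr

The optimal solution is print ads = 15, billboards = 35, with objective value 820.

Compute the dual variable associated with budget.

Check each constraint at x*: budget 80/80 (tight); production 100/100 (tight).
The binding rows give the dual system: 3·y_budget + 2·y_production = 22 and 1·y_budget + 2·y_production = 14.
Solving: y_budget = 4, y_production = 5.
Shadow price of budget = 4.

4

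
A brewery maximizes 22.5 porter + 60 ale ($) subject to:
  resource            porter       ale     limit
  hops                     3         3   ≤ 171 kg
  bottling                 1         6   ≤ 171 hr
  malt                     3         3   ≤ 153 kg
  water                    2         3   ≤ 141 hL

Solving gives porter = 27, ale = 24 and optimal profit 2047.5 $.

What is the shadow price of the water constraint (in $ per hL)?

At the optimum: hops uses 153 of 171 (slack = 18); bottling uses 171 of 171 (binding); malt uses 153 of 153 (binding); water uses 126 of 141 (slack = 15).
Since hops, water are not tight, their duals are 0.
Dual feasibility on the basic columns requires 1·y_bottling + 3·y_malt = 22.5, 6·y_bottling + 3·y_malt = 60.
Solving: y_bottling = 7.5, y_malt = 5.
Shadow price of water = 0.

0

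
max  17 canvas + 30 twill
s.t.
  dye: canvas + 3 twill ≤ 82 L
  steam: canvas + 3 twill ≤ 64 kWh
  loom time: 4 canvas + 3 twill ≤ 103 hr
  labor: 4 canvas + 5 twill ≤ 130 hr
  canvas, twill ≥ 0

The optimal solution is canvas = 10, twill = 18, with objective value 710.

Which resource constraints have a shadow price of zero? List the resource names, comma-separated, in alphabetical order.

dye: 64/82 (slack 18)
steam: 64/64 (binding)
loom time: 94/103 (slack 9)
labor: 130/130 (binding)
By complementary slackness, a constraint with positive slack has shadow price 0 → dye, loom time.

dye, loom time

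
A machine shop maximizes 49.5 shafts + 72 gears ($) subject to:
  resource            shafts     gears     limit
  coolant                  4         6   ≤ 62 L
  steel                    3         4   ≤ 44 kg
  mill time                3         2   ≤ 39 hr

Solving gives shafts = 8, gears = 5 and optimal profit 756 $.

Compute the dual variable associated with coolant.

9

Binding: coolant and steel. Non-binding: mill time (5 unused).
By complementary slackness, y = 0 for the non-binding constraint.
From A_Bᵀ y = c: 4·y_coolant + 3·y_steel = 49.5; 6·y_coolant + 4·y_steel = 72.
Solving: y_coolant = 9, y_steel = 4.5.
Shadow price of coolant = 9.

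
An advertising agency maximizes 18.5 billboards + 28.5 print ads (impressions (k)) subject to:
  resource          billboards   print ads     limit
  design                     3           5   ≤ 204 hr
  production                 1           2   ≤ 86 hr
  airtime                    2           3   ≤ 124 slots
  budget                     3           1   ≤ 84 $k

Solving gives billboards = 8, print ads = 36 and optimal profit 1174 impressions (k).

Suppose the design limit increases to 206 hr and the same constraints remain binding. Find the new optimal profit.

Check each constraint at x*: design 204/204 (tight); production 80/86 (slack 6); airtime 124/124 (tight); budget 60/84 (slack 24).
Slack constraints have shadow price 0 (complementary slackness).
Dual feasibility on the basic columns requires 3·y_design + 2·y_airtime = 18.5, 5·y_design + 3·y_airtime = 28.5.
→ y_design = 1.5 and y_airtime = 7.
Δz = y_design·Δb = 1.5 × (2) = 3, so new z* = 1174 + 3 = 1177.

1177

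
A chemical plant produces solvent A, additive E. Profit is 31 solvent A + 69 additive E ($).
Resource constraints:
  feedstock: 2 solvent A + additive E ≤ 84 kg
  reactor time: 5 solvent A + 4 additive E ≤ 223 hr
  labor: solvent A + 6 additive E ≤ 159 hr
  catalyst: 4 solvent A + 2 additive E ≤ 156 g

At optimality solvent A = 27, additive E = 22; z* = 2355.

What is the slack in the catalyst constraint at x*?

4

catalyst used = 4·27 + 2·22 = 152; slack = 156 − 152 = 4.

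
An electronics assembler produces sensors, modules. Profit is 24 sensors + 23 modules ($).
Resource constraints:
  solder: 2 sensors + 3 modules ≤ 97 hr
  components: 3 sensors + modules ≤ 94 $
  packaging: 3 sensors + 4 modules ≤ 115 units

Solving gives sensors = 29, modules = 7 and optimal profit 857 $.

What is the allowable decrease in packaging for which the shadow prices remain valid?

Binding constraints: components, packaging. The basis is B = [[3,1],[3,4]] with det 9.
Per unit decrease in packaging, x* moves by d = (0.1111, -0.3333).
The basis stays optimal until modules reaches 0; allowable decrease = 21 units.

21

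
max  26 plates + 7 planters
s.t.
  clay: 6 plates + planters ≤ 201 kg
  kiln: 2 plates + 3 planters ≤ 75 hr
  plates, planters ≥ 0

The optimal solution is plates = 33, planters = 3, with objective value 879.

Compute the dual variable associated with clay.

Both clay and kiln are binding at x*.
Dual feasibility on the basic columns requires 6·y_clay + 2·y_kiln = 26, 1·y_clay + 3·y_kiln = 7.
→ y_clay = 4 and y_kiln = 1.
Shadow price of clay = 4.

4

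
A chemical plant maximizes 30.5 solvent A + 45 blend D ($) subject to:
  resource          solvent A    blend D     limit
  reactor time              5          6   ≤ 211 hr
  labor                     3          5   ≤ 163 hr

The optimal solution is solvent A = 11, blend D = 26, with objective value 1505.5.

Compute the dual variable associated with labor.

At the optimum: reactor time uses 211 of 211 (binding); labor uses 163 of 163 (binding).
From A_Bᵀ y = c: 5·y_reactor time + 3·y_labor = 30.5; 6·y_reactor time + 5·y_labor = 45.
Solving: y_reactor time = 2.5, y_labor = 6.
Shadow price of labor = 6.

6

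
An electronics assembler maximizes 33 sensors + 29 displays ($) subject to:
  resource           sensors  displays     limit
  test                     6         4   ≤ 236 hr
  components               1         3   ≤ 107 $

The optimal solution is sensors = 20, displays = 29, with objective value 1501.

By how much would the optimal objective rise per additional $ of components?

Both test and components are binding at x*.
Dual feasibility on the basic columns requires 6·y_test + 1·y_components = 33, 4·y_test + 3·y_components = 29.
Solving: y_test = 5, y_components = 3.
Shadow price of components = 3.

3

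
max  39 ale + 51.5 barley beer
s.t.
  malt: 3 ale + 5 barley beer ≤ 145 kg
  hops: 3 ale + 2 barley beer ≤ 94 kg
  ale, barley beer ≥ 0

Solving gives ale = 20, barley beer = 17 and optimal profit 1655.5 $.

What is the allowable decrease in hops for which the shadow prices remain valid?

36

Binding constraints: malt, hops. The basis is B = [[3,5],[3,2]] with det -9.
Per unit decrease in hops, x* moves by d = (-0.5556, 0.3333).
The basis stays optimal until ale reaches 0; allowable decrease = 36 kg.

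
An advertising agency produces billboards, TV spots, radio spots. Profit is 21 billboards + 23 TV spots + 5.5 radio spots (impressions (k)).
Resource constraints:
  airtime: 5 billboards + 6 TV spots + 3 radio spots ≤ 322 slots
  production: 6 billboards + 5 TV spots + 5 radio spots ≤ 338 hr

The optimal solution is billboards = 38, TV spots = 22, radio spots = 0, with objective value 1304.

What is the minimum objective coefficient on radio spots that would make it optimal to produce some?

14

Both airtime and production are binding at x*.
From A_Bᵀ y = c: 5·y_airtime + 6·y_production = 21; 6·y_airtime + 5·y_production = 23.
→ y_airtime = 3 and y_production = 1.
radio spots enters the basis when its profit ≥ yᵀa₃ = 3·3 + 1·5 = 14.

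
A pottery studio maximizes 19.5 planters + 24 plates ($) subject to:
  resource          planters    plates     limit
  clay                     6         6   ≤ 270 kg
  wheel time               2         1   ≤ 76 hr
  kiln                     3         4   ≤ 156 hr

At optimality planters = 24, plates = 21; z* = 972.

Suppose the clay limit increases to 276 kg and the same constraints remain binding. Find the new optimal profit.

978

At the optimum: clay uses 270 of 270 (binding); wheel time uses 69 of 76 (slack = 7); kiln uses 156 of 156 (binding).
Slack constraints have shadow price 0 (complementary slackness).
Dual feasibility on the basic columns requires 6·y_clay + 3·y_kiln = 19.5, 6·y_clay + 4·y_kiln = 24.
Solving: y_clay = 1, y_kiln = 4.5.
Δz = y_clay·Δb = 1 × (6) = 6, so new z* = 972 + 6 = 978.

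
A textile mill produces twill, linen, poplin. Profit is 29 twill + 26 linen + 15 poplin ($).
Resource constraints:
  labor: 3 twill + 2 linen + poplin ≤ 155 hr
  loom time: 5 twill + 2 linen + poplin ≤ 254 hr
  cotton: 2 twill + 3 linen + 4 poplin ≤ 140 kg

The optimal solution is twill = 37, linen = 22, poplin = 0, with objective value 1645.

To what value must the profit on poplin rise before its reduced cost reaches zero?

23

Binding: labor and cotton. Non-binding: loom time (25 unused).
Since loom time is not tight, its dual is 0.
Dual feasibility on the basic columns requires 3·y_labor + 2·y_cotton = 29, 2·y_labor + 3·y_cotton = 26.
→ y_labor = 7 and y_cotton = 4.
poplin enters the basis when its profit ≥ yᵀa₃ = 7·1 + 4·4 = 23.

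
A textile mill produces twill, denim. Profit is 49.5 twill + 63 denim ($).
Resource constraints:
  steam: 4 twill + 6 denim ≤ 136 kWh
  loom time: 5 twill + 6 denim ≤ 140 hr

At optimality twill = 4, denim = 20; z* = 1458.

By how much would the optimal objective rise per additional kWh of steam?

Both steam and loom time are binding at x*.
The binding rows give the dual system: 4·y_steam + 5·y_loom time = 49.5 and 6·y_steam + 6·y_loom time = 63.
→ y_steam = 3 and y_loom time = 7.5.
Shadow price of steam = 3.

3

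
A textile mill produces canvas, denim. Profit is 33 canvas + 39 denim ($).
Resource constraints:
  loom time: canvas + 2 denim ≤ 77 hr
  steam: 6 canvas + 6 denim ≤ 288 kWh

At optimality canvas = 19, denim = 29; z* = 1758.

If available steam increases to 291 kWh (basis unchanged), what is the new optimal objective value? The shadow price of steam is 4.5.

Δb = 3, so new z* = 1758 + (4.5)·(3) = 1758 + 13.5 = 1771.5.

1771.5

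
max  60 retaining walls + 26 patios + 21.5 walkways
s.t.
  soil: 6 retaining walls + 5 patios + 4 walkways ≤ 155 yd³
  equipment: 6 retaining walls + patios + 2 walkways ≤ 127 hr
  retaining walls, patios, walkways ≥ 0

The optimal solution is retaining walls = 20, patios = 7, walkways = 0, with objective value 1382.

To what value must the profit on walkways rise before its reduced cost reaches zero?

28

At the optimum: soil uses 155 of 155 (binding); equipment uses 127 of 127 (binding).
From A_Bᵀ y = c: 6·y_soil + 6·y_equipment = 60; 5·y_soil + 1·y_equipment = 26.
→ y_soil = 4 and y_equipment = 6.
walkways enters the basis when its profit ≥ yᵀa₃ = 4·4 + 6·2 = 28.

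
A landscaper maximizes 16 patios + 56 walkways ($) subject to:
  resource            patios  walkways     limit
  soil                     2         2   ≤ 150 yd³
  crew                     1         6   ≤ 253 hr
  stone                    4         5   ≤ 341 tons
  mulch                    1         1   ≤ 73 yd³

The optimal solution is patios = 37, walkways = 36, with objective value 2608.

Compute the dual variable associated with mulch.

8

Binding: crew and mulch. Non-binding: soil (4 unused), stone (13 unused).
By complementary slackness, y = 0 for the non-binding constraints.
The binding rows give the dual system: 1·y_crew + 1·y_mulch = 16 and 6·y_crew + 1·y_mulch = 56.
This yields shadow prices y_crew = 8, y_mulch = 8.
Shadow price of mulch = 8.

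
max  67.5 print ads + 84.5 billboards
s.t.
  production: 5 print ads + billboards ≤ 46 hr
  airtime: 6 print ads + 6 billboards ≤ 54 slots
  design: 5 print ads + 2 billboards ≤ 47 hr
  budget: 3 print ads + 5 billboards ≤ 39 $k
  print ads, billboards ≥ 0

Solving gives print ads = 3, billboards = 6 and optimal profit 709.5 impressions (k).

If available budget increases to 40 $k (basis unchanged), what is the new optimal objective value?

718

At the optimum: production uses 21 of 46 (slack = 25); airtime uses 54 of 54 (binding); design uses 27 of 47 (slack = 20); budget uses 39 of 39 (binding).
Slack constraints have shadow price 0 (complementary slackness).
From A_Bᵀ y = c: 6·y_airtime + 3·y_budget = 67.5; 6·y_airtime + 5·y_budget = 84.5.
Solving: y_airtime = 7, y_budget = 8.5.
Δz = y_budget·Δb = 8.5 × (1) = 8.5, so new z* = 709.5 + 8.5 = 718.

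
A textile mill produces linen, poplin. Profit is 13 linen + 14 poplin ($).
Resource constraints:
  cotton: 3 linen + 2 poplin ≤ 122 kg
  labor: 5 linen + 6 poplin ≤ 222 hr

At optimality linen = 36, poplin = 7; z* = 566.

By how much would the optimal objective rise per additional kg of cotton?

1

At the optimum: cotton uses 122 of 122 (binding); labor uses 222 of 222 (binding).
From A_Bᵀ y = c: 3·y_cotton + 5·y_labor = 13; 2·y_cotton + 6·y_labor = 14.
Solving: y_cotton = 1, y_labor = 2.
Shadow price of cotton = 1.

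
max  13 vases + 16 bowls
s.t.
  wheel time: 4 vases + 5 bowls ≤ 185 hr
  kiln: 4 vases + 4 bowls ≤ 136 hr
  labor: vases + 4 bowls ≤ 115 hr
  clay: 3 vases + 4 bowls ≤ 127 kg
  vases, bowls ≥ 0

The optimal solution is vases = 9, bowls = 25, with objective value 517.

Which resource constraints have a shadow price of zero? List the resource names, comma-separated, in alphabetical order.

wheel time: 161/185 (slack 24)
kiln: 136/136 (binding)
labor: 109/115 (slack 6)
clay: 127/127 (binding)
By complementary slackness, a constraint with positive slack has shadow price 0 → labor, wheel time.

labor, wheel time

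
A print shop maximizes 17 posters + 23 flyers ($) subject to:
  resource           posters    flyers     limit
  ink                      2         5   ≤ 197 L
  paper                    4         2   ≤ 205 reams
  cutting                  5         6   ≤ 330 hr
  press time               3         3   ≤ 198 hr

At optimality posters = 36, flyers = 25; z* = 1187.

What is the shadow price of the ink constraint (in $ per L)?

1

At the optimum: ink uses 197 of 197 (binding); paper uses 194 of 205 (slack = 11); cutting uses 330 of 330 (binding); press time uses 183 of 198 (slack = 15).
Slack constraints have shadow price 0 (complementary slackness).
From A_Bᵀ y = c: 2·y_ink + 5·y_cutting = 17; 5·y_ink + 6·y_cutting = 23.
This yields shadow prices y_ink = 1, y_cutting = 3.
Shadow price of ink = 1.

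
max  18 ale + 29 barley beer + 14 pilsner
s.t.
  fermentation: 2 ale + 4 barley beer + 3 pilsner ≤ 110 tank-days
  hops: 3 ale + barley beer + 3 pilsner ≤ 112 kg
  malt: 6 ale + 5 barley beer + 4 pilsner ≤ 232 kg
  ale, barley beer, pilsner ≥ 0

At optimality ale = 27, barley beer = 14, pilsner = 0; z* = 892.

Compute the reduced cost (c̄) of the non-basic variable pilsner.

-8

Binding: fermentation and malt. Non-binding: hops (17 unused).
Slack constraints have shadow price 0 (complementary slackness).
Dual feasibility on the basic columns requires 2·y_fermentation + 6·y_malt = 18, 4·y_fermentation + 5·y_malt = 29.
→ y_fermentation = 6 and y_malt = 1.
Reduced cost of pilsner: c₃ − yᵀa₃ = 14 − (6·3 + 1·4) = 14 − 22 = -8.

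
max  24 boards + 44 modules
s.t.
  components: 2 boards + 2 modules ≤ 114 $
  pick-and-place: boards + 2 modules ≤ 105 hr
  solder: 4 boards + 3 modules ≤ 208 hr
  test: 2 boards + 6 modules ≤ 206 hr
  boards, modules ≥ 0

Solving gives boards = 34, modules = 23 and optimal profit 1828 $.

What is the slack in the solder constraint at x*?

3

solder used = 4·34 + 3·23 = 205; slack = 208 − 205 = 3.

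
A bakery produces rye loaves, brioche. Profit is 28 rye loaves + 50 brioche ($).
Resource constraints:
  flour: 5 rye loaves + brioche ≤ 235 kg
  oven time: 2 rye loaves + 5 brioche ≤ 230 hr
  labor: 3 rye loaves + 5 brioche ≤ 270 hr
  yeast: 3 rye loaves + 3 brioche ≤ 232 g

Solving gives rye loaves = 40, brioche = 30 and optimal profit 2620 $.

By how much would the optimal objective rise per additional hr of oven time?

2

Binding: oven time and labor. Non-binding: flour (5 unused), yeast (22 unused).
Since flour, yeast are not tight, their duals are 0.
From A_Bᵀ y = c: 2·y_oven time + 3·y_labor = 28; 5·y_oven time + 5·y_labor = 50.
This yields shadow prices y_oven time = 2, y_labor = 8.
Shadow price of oven time = 2.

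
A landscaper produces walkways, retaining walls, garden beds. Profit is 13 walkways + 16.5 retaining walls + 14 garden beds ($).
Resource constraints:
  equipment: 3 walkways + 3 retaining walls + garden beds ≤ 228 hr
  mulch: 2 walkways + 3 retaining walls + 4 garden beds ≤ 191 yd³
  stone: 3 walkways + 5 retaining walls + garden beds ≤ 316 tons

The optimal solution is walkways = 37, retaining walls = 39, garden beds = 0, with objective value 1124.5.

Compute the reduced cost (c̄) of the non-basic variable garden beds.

Binding: equipment and mulch. Non-binding: stone (10 unused).
Since stone is not tight, its dual is 0.
From A_Bᵀ y = c: 3·y_equipment + 2·y_mulch = 13; 3·y_equipment + 3·y_mulch = 16.5.
Solving: y_equipment = 2, y_mulch = 3.5.
Reduced cost of garden beds: c₃ − yᵀa₃ = 14 − (2·1 + 3.5·4) = 14 − 16 = -2.

-2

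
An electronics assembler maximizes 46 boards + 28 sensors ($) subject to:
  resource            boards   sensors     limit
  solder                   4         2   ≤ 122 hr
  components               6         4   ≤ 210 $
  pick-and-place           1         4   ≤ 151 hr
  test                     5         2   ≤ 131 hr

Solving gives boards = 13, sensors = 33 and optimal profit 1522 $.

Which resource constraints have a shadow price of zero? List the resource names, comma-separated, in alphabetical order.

pick-and-place, solder

solder: 118/122 (slack 4)
components: 210/210 (binding)
pick-and-place: 145/151 (slack 6)
test: 131/131 (binding)
By complementary slackness, a constraint with positive slack has shadow price 0 → pick-and-place, solder.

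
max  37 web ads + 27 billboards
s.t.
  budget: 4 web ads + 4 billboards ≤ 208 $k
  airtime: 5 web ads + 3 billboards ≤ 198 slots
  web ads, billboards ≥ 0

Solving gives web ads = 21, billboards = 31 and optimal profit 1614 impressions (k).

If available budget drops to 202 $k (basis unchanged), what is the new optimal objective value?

Check each constraint at x*: budget 208/208 (tight); airtime 198/198 (tight).
From A_Bᵀ y = c: 4·y_budget + 5·y_airtime = 37; 4·y_budget + 3·y_airtime = 27.
Solving: y_budget = 3, y_airtime = 5.
Δz = y_budget·Δb = 3 × (-6) = -18, so new z* = 1614 − 18 = 1596.

1596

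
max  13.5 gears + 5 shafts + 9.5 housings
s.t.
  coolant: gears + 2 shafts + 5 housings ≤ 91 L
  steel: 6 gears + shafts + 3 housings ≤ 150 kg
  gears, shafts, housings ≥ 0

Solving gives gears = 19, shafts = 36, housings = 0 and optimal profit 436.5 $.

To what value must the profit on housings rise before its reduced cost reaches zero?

13.5

Both coolant and steel are binding at x*.
From A_Bᵀ y = c: 1·y_coolant + 6·y_steel = 13.5; 2·y_coolant + 1·y_steel = 5.
This yields shadow prices y_coolant = 1.5, y_steel = 2.
housings enters the basis when its profit ≥ yᵀa₃ = 1.5·5 + 2·3 = 13.5.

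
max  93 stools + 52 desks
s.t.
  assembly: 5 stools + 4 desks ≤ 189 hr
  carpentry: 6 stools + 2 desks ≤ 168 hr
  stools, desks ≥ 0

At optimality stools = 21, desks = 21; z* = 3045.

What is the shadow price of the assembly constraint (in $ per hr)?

Check each constraint at x*: assembly 189/189 (tight); carpentry 168/168 (tight).
Dual feasibility on the basic columns requires 5·y_assembly + 6·y_carpentry = 93, 4·y_assembly + 2·y_carpentry = 52.
Solving: y_assembly = 9, y_carpentry = 8.
Shadow price of assembly = 9.

9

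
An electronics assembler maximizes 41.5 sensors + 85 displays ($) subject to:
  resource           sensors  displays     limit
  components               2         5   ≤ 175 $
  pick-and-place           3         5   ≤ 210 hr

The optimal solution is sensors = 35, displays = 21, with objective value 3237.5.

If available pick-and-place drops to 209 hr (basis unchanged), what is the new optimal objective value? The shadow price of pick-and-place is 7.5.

3230

Δb = -1, so new z* = 3237.5 + (7.5)·(-1) = 3237.5 − 7.5 = 3230.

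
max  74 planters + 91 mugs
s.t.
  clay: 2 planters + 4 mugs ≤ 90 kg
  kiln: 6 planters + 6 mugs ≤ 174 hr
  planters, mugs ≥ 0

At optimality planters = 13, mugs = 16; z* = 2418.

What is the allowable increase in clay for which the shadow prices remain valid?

Binding constraints: clay, kiln. The basis is B = [[2,4],[6,6]] with det -12.
Per unit increase in clay, x* moves by d = (-0.5, 0.5).
The basis stays optimal until planters reaches 0; allowable increase = 26 kg.

26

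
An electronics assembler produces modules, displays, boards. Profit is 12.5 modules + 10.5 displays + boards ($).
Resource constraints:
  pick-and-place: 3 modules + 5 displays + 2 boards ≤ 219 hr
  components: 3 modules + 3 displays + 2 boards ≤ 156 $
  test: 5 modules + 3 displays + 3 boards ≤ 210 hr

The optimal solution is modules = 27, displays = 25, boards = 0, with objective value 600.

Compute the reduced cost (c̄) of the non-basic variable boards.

-7

Check each constraint at x*: pick-and-place 206/219 (slack 13); components 156/156 (tight); test 210/210 (tight).
Slack constraints have shadow price 0 (complementary slackness).
The binding rows give the dual system: 3·y_components + 5·y_test = 12.5 and 3·y_components + 3·y_test = 10.5.
This yields shadow prices y_components = 2.5, y_test = 1.
Reduced cost of boards: c₃ − yᵀa₃ = 1 − (2.5·2 + 1·3) = 1 − 8 = -7.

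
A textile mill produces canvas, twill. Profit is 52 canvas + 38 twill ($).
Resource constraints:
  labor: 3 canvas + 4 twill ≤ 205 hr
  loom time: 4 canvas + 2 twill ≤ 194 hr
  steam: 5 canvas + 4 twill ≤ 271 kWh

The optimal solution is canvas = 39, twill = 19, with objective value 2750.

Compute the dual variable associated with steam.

Binding: loom time and steam. Non-binding: labor (12 unused).
Since labor is not tight, its dual is 0.
Dual feasibility on the basic columns requires 4·y_loom time + 5·y_steam = 52, 2·y_loom time + 4·y_steam = 38.
Solving: y_loom time = 3, y_steam = 8.
Shadow price of steam = 8.

8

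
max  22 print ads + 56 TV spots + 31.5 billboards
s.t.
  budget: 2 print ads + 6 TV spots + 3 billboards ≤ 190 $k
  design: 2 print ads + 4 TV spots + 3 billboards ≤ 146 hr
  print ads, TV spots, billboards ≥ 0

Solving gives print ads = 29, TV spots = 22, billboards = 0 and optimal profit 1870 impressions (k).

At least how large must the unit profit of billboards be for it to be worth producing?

33

At the optimum: budget uses 190 of 190 (binding); design uses 146 of 146 (binding).
From A_Bᵀ y = c: 2·y_budget + 2·y_design = 22; 6·y_budget + 4·y_design = 56.
→ y_budget = 6 and y_design = 5.
billboards enters the basis when its profit ≥ yᵀa₃ = 6·3 + 5·3 = 33.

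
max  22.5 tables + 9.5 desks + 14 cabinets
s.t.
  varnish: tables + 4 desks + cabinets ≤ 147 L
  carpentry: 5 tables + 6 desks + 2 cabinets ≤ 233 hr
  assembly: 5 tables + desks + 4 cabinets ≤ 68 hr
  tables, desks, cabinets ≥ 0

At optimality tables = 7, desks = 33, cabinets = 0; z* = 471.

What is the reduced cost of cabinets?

-2

Check each constraint at x*: varnish 139/147 (slack 8); carpentry 233/233 (tight); assembly 68/68 (tight).
Since varnish is not tight, its dual is 0.
The binding rows give the dual system: 5·y_carpentry + 5·y_assembly = 22.5 and 6·y_carpentry + 1·y_assembly = 9.5.
→ y_carpentry = 1 and y_assembly = 3.5.
Reduced cost of cabinets: c₃ − yᵀa₃ = 14 − (1·2 + 3.5·4) = 14 − 16 = -2.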